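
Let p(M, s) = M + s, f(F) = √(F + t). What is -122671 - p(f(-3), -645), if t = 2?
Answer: -122026 - I ≈ -1.2203e+5 - 1.0*I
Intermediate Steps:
f(F) = √(2 + F) (f(F) = √(F + 2) = √(2 + F))
-122671 - p(f(-3), -645) = -122671 - (√(2 - 3) - 645) = -122671 - (√(-1) - 645) = -122671 - (I - 645) = -122671 - (-645 + I) = -122671 + (645 - I) = -122026 - I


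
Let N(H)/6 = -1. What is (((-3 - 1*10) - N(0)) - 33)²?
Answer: 1600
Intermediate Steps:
N(H) = -6 (N(H) = 6*(-1) = -6)
(((-3 - 1*10) - N(0)) - 33)² = (((-3 - 1*10) - 1*(-6)) - 33)² = (((-3 - 10) + 6) - 33)² = ((-13 + 6) - 33)² = (-7 - 33)² = (-40)² = 1600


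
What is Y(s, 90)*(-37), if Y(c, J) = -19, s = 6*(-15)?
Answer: 703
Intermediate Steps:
s = -90
Y(s, 90)*(-37) = -19*(-37) = 703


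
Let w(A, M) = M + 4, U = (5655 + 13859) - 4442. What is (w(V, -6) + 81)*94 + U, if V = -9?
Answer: 22498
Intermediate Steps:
U = 15072 (U = 19514 - 4442 = 15072)
w(A, M) = 4 + M
(w(V, -6) + 81)*94 + U = ((4 - 6) + 81)*94 + 15072 = (-2 + 81)*94 + 15072 = 79*94 + 15072 = 7426 + 15072 = 22498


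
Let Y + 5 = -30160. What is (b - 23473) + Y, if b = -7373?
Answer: -61011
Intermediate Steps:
Y = -30165 (Y = -5 - 30160 = -30165)
(b - 23473) + Y = (-7373 - 23473) - 30165 = -30846 - 30165 = -61011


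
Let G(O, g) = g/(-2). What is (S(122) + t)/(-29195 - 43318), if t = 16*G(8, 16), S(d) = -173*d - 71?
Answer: 21305/72513 ≈ 0.29381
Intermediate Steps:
G(O, g) = -g/2 (G(O, g) = g*(-1/2) = -g/2)
S(d) = -71 - 173*d
t = -128 (t = 16*(-1/2*16) = 16*(-8) = -128)
(S(122) + t)/(-29195 - 43318) = ((-71 - 173*122) - 128)/(-29195 - 43318) = ((-71 - 21106) - 128)/(-72513) = (-21177 - 128)*(-1/72513) = -21305*(-1/72513) = 21305/72513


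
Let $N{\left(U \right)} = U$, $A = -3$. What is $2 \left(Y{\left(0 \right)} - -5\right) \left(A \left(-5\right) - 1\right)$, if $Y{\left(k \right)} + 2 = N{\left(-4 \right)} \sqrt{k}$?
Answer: $84$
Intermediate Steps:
$Y{\left(k \right)} = -2 - 4 \sqrt{k}$
$2 \left(Y{\left(0 \right)} - -5\right) \left(A \left(-5\right) - 1\right) = 2 \left(\left(-2 - 4 \sqrt{0}\right) - -5\right) \left(\left(-3\right) \left(-5\right) - 1\right) = 2 \left(\left(-2 - 0\right) + 5\right) \left(15 - 1\right) = 2 \left(\left(-2 + 0\right) + 5\right) 14 = 2 \left(-2 + 5\right) 14 = 2 \cdot 3 \cdot 14 = 6 \cdot 14 = 84$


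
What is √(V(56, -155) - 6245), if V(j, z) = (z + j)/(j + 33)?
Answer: 8*I*√773054/89 ≈ 79.032*I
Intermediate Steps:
V(j, z) = (j + z)/(33 + j)
√(V(56, -155) - 6245) = √((56 - 155)/(33 + 56) - 6245) = √(-99/89 - 6245) = √(-555904/89) = 8*I*√773054/89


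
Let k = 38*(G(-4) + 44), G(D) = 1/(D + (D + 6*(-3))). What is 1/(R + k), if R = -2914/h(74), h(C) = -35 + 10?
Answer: 325/580807 ≈ 0.00055957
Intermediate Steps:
G(D) = 1/(-18 + 2*D) (G(D) = 1/(D + (D - 18)) = 1/(D + (-18 + D)) = 1/(-18 + 2*D))
h(C) = -25
k = 21717/13 (k = 38*(1/(2*(-9 - 4)) + 44) = 38*((½)/(-13) + 44) = 38*((½)*(-1/13) + 44) = 38*(-1/26 + 44) = 38*(1143/26) = 21717/13 ≈ 1670.5)
R = 2914/25 (R = -2914/(-25) = -2914*(-1/25) = 2914/25 ≈ 116.56)
1/(R + k) = 1/(2914/25 + 21717/13) = 1/(580807/325) = 325/580807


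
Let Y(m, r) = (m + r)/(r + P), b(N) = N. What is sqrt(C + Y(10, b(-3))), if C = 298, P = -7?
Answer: sqrt(29730)/10 ≈ 17.242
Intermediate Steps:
Y(m, r) = (m + r)/(-7 + r) (Y(m, r) = (m + r)/(r - 7) = (m + r)/(-7 + r))
sqrt(C + Y(10, b(-3))) = sqrt(298 + (10 - 3)/(-7 - 3)) = sqrt(298 + 7/(-10)) = sqrt(298 - 1/10*7) = sqrt(298 - 7/10) = sqrt(2973/10) = sqrt(29730)/10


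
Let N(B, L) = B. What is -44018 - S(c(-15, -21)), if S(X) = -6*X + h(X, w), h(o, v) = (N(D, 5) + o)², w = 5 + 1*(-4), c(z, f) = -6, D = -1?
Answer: -44103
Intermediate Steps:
w = 1 (w = 5 - 4 = 1)
h(o, v) = (-1 + o)²
S(X) = (-1 + X)² - 6*X (S(X) = -6*X + (-1 + X)² = (-1 + X)² - 6*X)
-44018 - S(c(-15, -21)) = -44018 - ((-1 - 6)² - 6*(-6)) = -44018 - ((-7)² + 36) = -44018 - (49 + 36) = -44018 - 1*85 = -44018 - 85 = -44103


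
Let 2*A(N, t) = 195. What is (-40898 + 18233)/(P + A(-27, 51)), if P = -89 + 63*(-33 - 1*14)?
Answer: 9066/1181 ≈ 7.6765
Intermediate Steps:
A(N, t) = 195/2 (A(N, t) = (1/2)*195 = 195/2)
P = -3050 (P = -89 + 63*(-33 - 14) = -89 + 63*(-47) = -89 - 2961 = -3050)
(-40898 + 18233)/(P + A(-27, 51)) = (-40898 + 18233)/(-3050 + 195/2) = -22665/(-5905/2) = -22665*(-2/5905) = 9066/1181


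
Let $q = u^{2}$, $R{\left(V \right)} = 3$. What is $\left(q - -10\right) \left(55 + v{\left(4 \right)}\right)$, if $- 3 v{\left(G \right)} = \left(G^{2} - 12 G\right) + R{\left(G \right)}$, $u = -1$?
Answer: $\frac{2134}{3} \approx 711.33$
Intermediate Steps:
$q = 1$ ($q = \left(-1\right)^{2} = 1$)
$v{\left(G \right)} = -1 + 4 G - \frac{G^{2}}{3}$ ($v{\left(G \right)} = - \frac{\left(G^{2} - 12 G\right) + 3}{3} = - \frac{3 + G^{2} - 12 G}{3} = -1 + 4 G - \frac{G^{2}}{3}$)
$\left(q - -10\right) \left(55 + v{\left(4 \right)}\right) = \left(1 - -10\right) \left(55 - \left(-15 + \frac{16}{3}\right)\right) = \left(1 + 10\right) \left(55 - - \frac{29}{3}\right) = 11 \left(55 - - \frac{29}{3}\right) = 11 \left(55 + \frac{29}{3}\right) = 11 \cdot \frac{194}{3} = \frac{2134}{3}$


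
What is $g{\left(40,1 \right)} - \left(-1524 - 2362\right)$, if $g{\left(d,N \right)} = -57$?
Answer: $3829$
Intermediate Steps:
$g{\left(40,1 \right)} - \left(-1524 - 2362\right) = -57 - \left(-1524 - 2362\right) = -57 - -3886 = -57 + 3886 = 3829$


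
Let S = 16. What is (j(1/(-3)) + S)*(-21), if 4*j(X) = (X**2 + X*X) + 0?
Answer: -2023/6 ≈ -337.17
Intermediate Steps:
j(X) = X**2/2 (j(X) = ((X**2 + X*X) + 0)/4 = ((X**2 + X**2) + 0)/4 = (2*X**2 + 0)/4 = (2*X**2)/4 = X**2/2)
(j(1/(-3)) + S)*(-21) = ((1/(-3))**2/2 + 16)*(-21) = ((-1/3)**2/2 + 16)*(-21) = ((1/2)*(1/9) + 16)*(-21) = (1/18 + 16)*(-21) = (289/18)*(-21) = -2023/6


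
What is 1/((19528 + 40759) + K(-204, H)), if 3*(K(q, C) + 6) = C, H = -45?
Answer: 1/60266 ≈ 1.6593e-5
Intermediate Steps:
K(q, C) = -6 + C/3
1/((19528 + 40759) + K(-204, H)) = 1/((19528 + 40759) + (-6 + (⅓)*(-45))) = 1/(60287 + (-6 - 15)) = 1/(60287 - 21) = 1/60266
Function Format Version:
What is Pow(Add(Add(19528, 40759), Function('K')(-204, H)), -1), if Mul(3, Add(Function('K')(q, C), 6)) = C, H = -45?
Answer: Rational(1, 60266) ≈ 1.6593e-5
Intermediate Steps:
Function('K')(q, C) = Add(-6, Mul(Rational(1, 3), C))
Pow(Add(Add(19528, 40759), Function('K')(-204, H)), -1) = Pow(Add(Add(19528, 40759), Add(-6, Mul(Rational(1, 3), -45))), -1) = Pow(Add(60287, Add(-6, -15)), -1) = Pow(Add(60287, -21), -1) = Pow(60266, -1) = Rational(1, 60266)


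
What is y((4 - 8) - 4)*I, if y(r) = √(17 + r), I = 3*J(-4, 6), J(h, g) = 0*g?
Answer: 0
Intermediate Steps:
J(h, g) = 0
I = 0 (I = 3*0 = 0)
y((4 - 8) - 4)*I = √(17 + ((4 - 8) - 4))*0 = √(17 + (-4 - 4))*0 = √(17 - 8)*0 = √9*0 = 3*0 = 0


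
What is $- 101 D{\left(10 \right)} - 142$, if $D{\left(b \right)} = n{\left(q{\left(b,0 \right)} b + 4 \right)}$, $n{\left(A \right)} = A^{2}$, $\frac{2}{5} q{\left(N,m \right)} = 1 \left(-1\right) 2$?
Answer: $-213858$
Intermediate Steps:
$q{\left(N,m \right)} = -5$ ($q{\left(N,m \right)} = \frac{5 \cdot 1 \left(-1\right) 2}{2} = \frac{5 \left(\left(-1\right) 2\right)}{2} = \frac{5}{2} \left(-2\right) = -5$)
$D{\left(b \right)} = \left(4 - 5 b\right)^{2}$ ($D{\left(b \right)} = \left(- 5 b + 4\right)^{2} = \left(4 - 5 b\right)^{2}$)
$- 101 D{\left(10 \right)} - 142 = - 101 \left(4 - 50\right)^{2} - 142 = - 101 \left(-46\right)^{2} - 142 = \left(-101\right) 2116 - 142 = -213716 - 142 = -213858$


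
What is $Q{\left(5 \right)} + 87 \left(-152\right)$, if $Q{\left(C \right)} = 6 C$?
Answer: $-13194$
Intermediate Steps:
$Q{\left(5 \right)} + 87 \left(-152\right) = 6 \cdot 5 + 87 \left(-152\right) = 30 - 13224 = -13194$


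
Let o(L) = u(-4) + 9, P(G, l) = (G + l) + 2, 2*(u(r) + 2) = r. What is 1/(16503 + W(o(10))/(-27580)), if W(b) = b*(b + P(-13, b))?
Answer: 5516/91030549 ≈ 6.0595e-5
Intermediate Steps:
u(r) = -2 + r/2
P(G, l) = 2 + G + l
o(L) = 5 (o(L) = (-2 + (½)*(-4)) + 9 = (-2 - 2) + 9 = -4 + 9 = 5)
W(b) = b*(-11 + 2*b) (W(b) = b*(b + (2 - 13 + b)) = b*(b + (-11 + b)) = b*(-11 + 2*b))
1/(16503 + W(o(10))/(-27580)) = 1/(16503 + (5*(-11 + 2*5))/(-27580)) = 1/(16503 + (5*(-11 + 10))*(-1/27580)) = 1/(16503 + (5*(-1))*(-1/27580)) = 1/(16503 - 5*(-1/27580)) = 1/(16503 + 1/5516) = 1/(91030549/5516) = 5516/91030549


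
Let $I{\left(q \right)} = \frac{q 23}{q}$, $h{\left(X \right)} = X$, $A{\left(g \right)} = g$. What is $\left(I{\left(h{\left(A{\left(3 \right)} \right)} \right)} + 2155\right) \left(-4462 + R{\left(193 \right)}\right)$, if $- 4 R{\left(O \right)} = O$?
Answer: $- \frac{19646649}{2} \approx -9.8233 \cdot 10^{6}$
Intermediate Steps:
$I{\left(q \right)} = 23$ ($I{\left(q \right)} = \frac{23 q}{q} = 23$)
$R{\left(O \right)} = - \frac{O}{4}$
$\left(I{\left(h{\left(A{\left(3 \right)} \right)} \right)} + 2155\right) \left(-4462 + R{\left(193 \right)}\right) = \left(23 + 2155\right) \left(-4462 - \frac{193}{4}\right) = 2178 \left(-4462 - \frac{193}{4}\right) = 2178 \left(- \frac{18041}{4}\right) = - \frac{19646649}{2}$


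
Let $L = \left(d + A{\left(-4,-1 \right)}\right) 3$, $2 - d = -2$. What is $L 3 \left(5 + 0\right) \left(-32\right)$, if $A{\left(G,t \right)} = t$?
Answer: $-4320$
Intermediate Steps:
$d = 4$ ($d = 2 - -2 = 2 + 2 = 4$)
$L = 9$ ($L = \left(4 - 1\right) 3 = 3 \cdot 3 = 9$)
$L 3 \left(5 + 0\right) \left(-32\right) = 9 \cdot 3 \left(5 + 0\right) \left(-32\right) = 9 \cdot 3 \cdot 5 \left(-32\right) = 9 \cdot 15 \left(-32\right) = 135 \left(-32\right) = -4320$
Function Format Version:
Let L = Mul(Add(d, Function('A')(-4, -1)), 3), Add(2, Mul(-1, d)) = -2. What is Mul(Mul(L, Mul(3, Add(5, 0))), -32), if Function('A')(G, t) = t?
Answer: -4320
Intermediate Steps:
d = 4 (d = Add(2, Mul(-1, -2)) = Add(2, 2) = 4)
L = 9 (L = Mul(Add(4, -1), 3) = Mul(3, 3) = 9)
Mul(Mul(L, Mul(3, Add(5, 0))), -32) = Mul(Mul(9, Mul(3, Add(5, 0))), -32) = Mul(Mul(9, Mul(3, 5)), -32) = Mul(Mul(9, 15), -32) = Mul(135, -32) = -4320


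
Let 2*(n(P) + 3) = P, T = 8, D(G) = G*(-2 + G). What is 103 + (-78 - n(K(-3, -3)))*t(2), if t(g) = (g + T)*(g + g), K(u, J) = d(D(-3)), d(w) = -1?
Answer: -2877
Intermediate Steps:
K(u, J) = -1
n(P) = -3 + P/2
t(g) = 2*g*(8 + g) (t(g) = (g + 8)*(g + g) = (8 + g)*(2*g) = 2*g*(8 + g))
103 + (-78 - n(K(-3, -3)))*t(2) = 103 + (-78 - (-3 + (½)*(-1)))*(2*2*(8 + 2)) = 103 + (-78 - (-3 - ½))*(2*2*10) = 103 + (-78 - 1*(-7/2))*40 = 103 + (-78 + 7/2)*40 = 103 - 149/2*40 = 103 - 2980 = -2877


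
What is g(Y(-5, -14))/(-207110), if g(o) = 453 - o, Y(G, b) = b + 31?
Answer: -218/103555 ≈ -0.0021052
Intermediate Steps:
Y(G, b) = 31 + b
g(Y(-5, -14))/(-207110) = (453 - (31 - 14))/(-207110) = (453 - 1*17)*(-1/207110) = (453 - 17)*(-1/207110) = 436*(-1/207110) = -218/103555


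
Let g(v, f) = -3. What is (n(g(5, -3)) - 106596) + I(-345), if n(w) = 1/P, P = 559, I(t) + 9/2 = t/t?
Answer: -119178239/1118 ≈ -1.0660e+5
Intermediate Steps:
I(t) = -7/2 (I(t) = -9/2 + t/t = -9/2 + 1 = -7/2)
n(w) = 1/559
(n(g(5, -3)) - 106596) + I(-345) = (1/559 - 106596) - 7/2 = -59587163/559 - 7/2 = -119178239/1118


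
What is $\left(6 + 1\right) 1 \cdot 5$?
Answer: $35$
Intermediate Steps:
$\left(6 + 1\right) 1 \cdot 5 = 7 \cdot 1 \cdot 5 = 7 \cdot 5 = 35$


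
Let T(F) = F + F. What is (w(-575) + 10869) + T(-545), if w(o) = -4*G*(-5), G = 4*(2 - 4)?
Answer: 9619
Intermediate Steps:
G = -8 (G = 4*(-2) = -8)
T(F) = 2*F
w(o) = -160 (w(o) = -4*(-8)*(-5) = 32*(-5) = -160)
(w(-575) + 10869) + T(-545) = (-160 + 10869) + 2*(-545) = 10709 - 1090 = 9619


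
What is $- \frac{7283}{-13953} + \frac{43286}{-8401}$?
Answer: $- \frac{542785075}{117219153} \approx -4.6305$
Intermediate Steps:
$- \frac{7283}{-13953} + \frac{43286}{-8401} = \left(-7283\right) \left(- \frac{1}{13953}\right) + 43286 \left(- \frac{1}{8401}\right) = \frac{7283}{13953} - \frac{43286}{8401} = - \frac{542785075}{117219153}$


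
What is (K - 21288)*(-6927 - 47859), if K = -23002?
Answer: 2426471940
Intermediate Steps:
(K - 21288)*(-6927 - 47859) = (-23002 - 21288)*(-6927 - 47859) = -44290*(-54786) = 2426471940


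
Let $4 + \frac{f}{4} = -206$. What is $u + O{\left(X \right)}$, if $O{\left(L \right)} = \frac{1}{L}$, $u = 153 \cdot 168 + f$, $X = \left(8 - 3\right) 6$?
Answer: $\frac{745921}{30} \approx 24864.0$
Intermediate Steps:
$f = -840$ ($f = -16 + 4 \left(-206\right) = -16 - 824 = -840$)
$X = 30$ ($X = 5 \cdot 6 = 30$)
$u = 24864$ ($u = 153 \cdot 168 - 840 = 25704 - 840 = 24864$)
$u + O{\left(X \right)} = 24864 + \frac{1}{30} = \frac{745921}{30}$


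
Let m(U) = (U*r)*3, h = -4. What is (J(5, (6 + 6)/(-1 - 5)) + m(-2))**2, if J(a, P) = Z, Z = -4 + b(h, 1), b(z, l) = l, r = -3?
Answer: 225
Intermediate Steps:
m(U) = -9*U (m(U) = (U*(-3))*3 = -3*U*3 = -9*U)
Z = -3 (Z = -4 + 1 = -3)
J(a, P) = -3
(J(5, (6 + 6)/(-1 - 5)) + m(-2))**2 = (-3 - 9*(-2))**2 = (-3 + 18)**2 = 15**2 = 225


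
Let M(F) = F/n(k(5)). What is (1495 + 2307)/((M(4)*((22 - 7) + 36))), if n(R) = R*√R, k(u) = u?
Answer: 9505*√5/102 ≈ 208.37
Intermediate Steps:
n(R) = R^(3/2)
M(F) = F*√5/25 (M(F) = F/(5^(3/2)) = F/((5*√5)) = F*(√5/25) = F*√5/25)
(1495 + 2307)/((M(4)*((22 - 7) + 36))) = (1495 + 2307)/((((1/25)*4*√5)*((22 - 7) + 36))) = 3802/(((4*√5/25)*(15 + 36))) = 3802/(((4*√5/25)*51)) = 3802/((204*√5/25)) = 3802*(5*√5/204) = 9505*√5/102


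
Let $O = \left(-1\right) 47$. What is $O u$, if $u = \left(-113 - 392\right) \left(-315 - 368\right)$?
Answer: $-16211005$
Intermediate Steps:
$O = -47$
$u = 344915$ ($u = \left(-505\right) \left(-683\right) = 344915$)
$O u = \left(-47\right) 344915 = -16211005$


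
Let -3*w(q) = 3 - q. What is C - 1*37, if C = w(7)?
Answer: -107/3 ≈ -35.667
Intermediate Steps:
w(q) = -1 + q/3 (w(q) = -(3 - q)/3 = -1 + q/3)
C = 4/3 (C = -1 + (⅓)*7 = -1 + 7/3 = 4/3 ≈ 1.3333)
C - 1*37 = 4/3 - 1*37 = 4/3 - 37 = -107/3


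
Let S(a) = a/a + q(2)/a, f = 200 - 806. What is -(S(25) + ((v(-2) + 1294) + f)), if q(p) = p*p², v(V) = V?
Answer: -17183/25 ≈ -687.32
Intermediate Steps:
q(p) = p³
f = -606
S(a) = 1 + 8/a (S(a) = a/a + 2³/a = 1 + 8/a)
-(S(25) + ((v(-2) + 1294) + f)) = -((8 + 25)/25 + ((-2 + 1294) - 606)) = -((1/25)*33 + (1292 - 606)) = -(33/25 + 686) = -1*17183/25 = -17183/25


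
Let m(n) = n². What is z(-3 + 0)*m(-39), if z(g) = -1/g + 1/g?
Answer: 0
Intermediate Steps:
z(g) = 0 (z(g) = -1/g + 1/g = 0)
z(-3 + 0)*m(-39) = 0*(-39)² = 0*1521 = 0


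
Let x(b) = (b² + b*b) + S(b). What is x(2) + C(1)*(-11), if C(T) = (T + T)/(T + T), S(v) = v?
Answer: -1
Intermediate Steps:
C(T) = 1 (C(T) = (2*T)/((2*T)) = (2*T)*(1/(2*T)) = 1)
x(b) = b + 2*b² (x(b) = (b² + b*b) + b = (b² + b²) + b = 2*b² + b = b + 2*b²)
x(2) + C(1)*(-11) = 2*(1 + 2*2) + 1*(-11) = 2*(1 + 4) - 11 = 2*5 - 11 = 10 - 11 = -1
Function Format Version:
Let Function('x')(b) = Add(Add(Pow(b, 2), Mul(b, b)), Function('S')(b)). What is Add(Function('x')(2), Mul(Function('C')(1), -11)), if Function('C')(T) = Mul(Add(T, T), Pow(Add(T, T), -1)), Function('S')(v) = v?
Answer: -1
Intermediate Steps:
Function('C')(T) = 1 (Function('C')(T) = Mul(Mul(2, T), Pow(Mul(2, T), -1)) = Mul(Mul(2, T), Mul(Rational(1, 2), Pow(T, -1))) = 1)
Function('x')(b) = Add(b, Mul(2, Pow(b, 2))) (Function('x')(b) = Add(Add(Pow(b, 2), Mul(b, b)), b) = Add(Add(Pow(b, 2), Pow(b, 2)), b) = Add(Mul(2, Pow(b, 2)), b) = Add(b, Mul(2, Pow(b, 2))))
Add(Function('x')(2), Mul(Function('C')(1), -11)) = Add(Mul(2, Add(1, Mul(2, 2))), Mul(1, -11)) = Add(Mul(2, Add(1, 4)), -11) = Add(Mul(2, 5), -11) = Add(10, -11) = -1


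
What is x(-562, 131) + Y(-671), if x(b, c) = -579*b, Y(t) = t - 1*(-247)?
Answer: 324974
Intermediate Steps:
Y(t) = 247 + t (Y(t) = t + 247 = 247 + t)
x(-562, 131) + Y(-671) = -579*(-562) + (247 - 671) = 325398 - 424 = 324974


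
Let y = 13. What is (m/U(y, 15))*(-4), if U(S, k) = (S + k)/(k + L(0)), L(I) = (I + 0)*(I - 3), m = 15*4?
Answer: -900/7 ≈ -128.57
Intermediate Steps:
m = 60
L(I) = I*(-3 + I)
U(S, k) = (S + k)/k (U(S, k) = (S + k)/(k + 0*(-3 + 0)) = (S + k)/(k + 0*(-3)) = (S + k)/(k + 0) = (S + k)/k)
(m/U(y, 15))*(-4) = (60/(((13 + 15)/15)))*(-4) = (60/(((1/15)*28)))*(-4) = (60/(28/15))*(-4) = (60*(15/28))*(-4) = (225/7)*(-4) = -900/7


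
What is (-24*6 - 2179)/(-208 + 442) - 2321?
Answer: -545437/234 ≈ -2330.9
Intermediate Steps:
(-24*6 - 2179)/(-208 + 442) - 2321 = (-144 - 2179)/234 - 2321 = -2323*1/234 - 2321 = -2323/234 - 2321 = -545437/234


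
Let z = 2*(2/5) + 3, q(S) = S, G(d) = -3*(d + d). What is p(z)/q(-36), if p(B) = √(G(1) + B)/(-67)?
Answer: I*√55/12060 ≈ 0.00061494*I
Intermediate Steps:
G(d) = -6*d
z = 19/5 (z = 2*(2*(⅕)) + 3 = 2*(⅖) + 3 = ⅘ + 3 = 19/5 ≈ 3.8000)
p(B) = -√(-6 + B)/67 (p(B) = √(-6*1 + B)/(-67) = √(-6 + B)*(-1/67) = -√(-6 + B)/67)
p(z)/q(-36) = -√(-6 + 19/5)/67/(-36) = -I*√55/335*(-1/36) = I*√55/12060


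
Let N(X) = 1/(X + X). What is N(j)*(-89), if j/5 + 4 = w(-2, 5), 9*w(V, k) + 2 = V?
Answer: 801/400 ≈ 2.0025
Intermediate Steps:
w(V, k) = -2/9 + V/9
j = -200/9 (j = -20 + 5*(-2/9 + (⅑)*(-2)) = -20 + 5*(-2/9 - 2/9) = -20 + 5*(-4/9) = -20 - 20/9 = -200/9 ≈ -22.222)
N(X) = 1/(2*X)
N(j)*(-89) = (1/(2*(-200/9)))*(-89) = ((½)*(-9/200))*(-89) = -9/400*(-89) = 801/400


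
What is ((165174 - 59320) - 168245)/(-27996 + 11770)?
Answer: 8913/2318 ≈ 3.8451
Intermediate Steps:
((165174 - 59320) - 168245)/(-27996 + 11770) = (105854 - 168245)/(-16226) = -62391*(-1/16226) = 8913/2318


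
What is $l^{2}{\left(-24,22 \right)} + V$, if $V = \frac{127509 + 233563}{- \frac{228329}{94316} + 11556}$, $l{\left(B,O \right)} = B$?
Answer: $\frac{661714790144}{1089687367} \approx 607.25$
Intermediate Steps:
$V = \frac{34054866752}{1089687367}$ ($V = \frac{361072}{\left(-228329\right) \frac{1}{94316} + 11556} = \frac{361072}{- \frac{228329}{94316} + 11556} = \frac{361072}{\frac{1089687367}{94316}} = 361072 \cdot \frac{94316}{1089687367} = \frac{34054866752}{1089687367} \approx 31.252$)
$l^{2}{\left(-24,22 \right)} + V = \left(-24\right)^{2} + \frac{34054866752}{1089687367} = 576 + \frac{34054866752}{1089687367} = \frac{661714790144}{1089687367}$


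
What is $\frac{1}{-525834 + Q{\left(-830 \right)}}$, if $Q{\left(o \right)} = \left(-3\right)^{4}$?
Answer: $- \frac{1}{525753} \approx -1.902 \cdot 10^{-6}$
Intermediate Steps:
$Q{\left(o \right)} = 81$
$\frac{1}{-525834 + Q{\left(-830 \right)}} = \frac{1}{-525834 + 81} = \frac{1}{-525753} = - \frac{1}{525753}$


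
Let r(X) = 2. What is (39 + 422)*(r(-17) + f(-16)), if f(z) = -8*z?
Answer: 59930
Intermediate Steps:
(39 + 422)*(r(-17) + f(-16)) = (39 + 422)*(2 - 8*(-16)) = 461*(2 + 128) = 461*130 = 59930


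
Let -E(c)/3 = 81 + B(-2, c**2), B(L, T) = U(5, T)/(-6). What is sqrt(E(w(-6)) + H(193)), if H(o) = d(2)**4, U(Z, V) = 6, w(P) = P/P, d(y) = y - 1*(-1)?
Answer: I*sqrt(159) ≈ 12.61*I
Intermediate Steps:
d(y) = 1 + y (d(y) = y + 1 = 1 + y)
w(P) = 1
B(L, T) = -1 (B(L, T) = 6/(-6) = 6*(-1/6) = -1)
E(c) = -240 (E(c) = -3*(81 - 1) = -3*80 = -240)
H(o) = 81 (H(o) = (1 + 2)**4 = 3**4 = 81)
sqrt(E(w(-6)) + H(193)) = sqrt(-240 + 81) = sqrt(-159) = I*sqrt(159)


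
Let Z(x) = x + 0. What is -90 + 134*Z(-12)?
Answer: -1698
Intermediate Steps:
Z(x) = x
-90 + 134*Z(-12) = -90 + 134*(-12) = -90 - 1608 = -1698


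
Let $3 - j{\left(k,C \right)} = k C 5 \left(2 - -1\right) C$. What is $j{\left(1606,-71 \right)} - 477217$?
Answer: $-121914904$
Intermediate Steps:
$j{\left(k,C \right)} = 3 - 15 k C^{2}$ ($j{\left(k,C \right)} = 3 - k C 5 \left(2 - -1\right) C = 3 - C k 5 \left(2 + 1\right) C = 3 - 5 C k 3 C = 3 - 15 C k C = 3 - 15 k C^{2}$)
$j{\left(1606,-71 \right)} - 477217 = \left(3 - 24090 \left(-71\right)^{2}\right) - 477217 = \left(3 - 24090 \cdot 5041\right) - 477217 = \left(3 - 121437690\right) - 477217 = -121437687 - 477217 = -121914904$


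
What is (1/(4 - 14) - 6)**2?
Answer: 3721/100 ≈ 37.210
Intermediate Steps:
(1/(4 - 14) - 6)**2 = (1/(-10) - 6)**2 = (-1/10 - 6)**2 = (-61/10)**2 = 3721/100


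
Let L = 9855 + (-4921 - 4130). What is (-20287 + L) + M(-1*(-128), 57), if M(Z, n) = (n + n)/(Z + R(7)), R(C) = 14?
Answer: -1383236/71 ≈ -19482.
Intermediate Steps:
L = 804 (L = 9855 - 9051 = 804)
M(Z, n) = 2*n/(14 + Z) (M(Z, n) = (n + n)/(Z + 14) = (2*n)/(14 + Z) = 2*n/(14 + Z))
(-20287 + L) + M(-1*(-128), 57) = (-20287 + 804) + 2*57/(14 - 1*(-128)) = -19483 + 2*57/(14 + 128) = -19483 + 2*57/142 = -19483 + 2*57*(1/142) = -19483 + 57/71 = -1383236/71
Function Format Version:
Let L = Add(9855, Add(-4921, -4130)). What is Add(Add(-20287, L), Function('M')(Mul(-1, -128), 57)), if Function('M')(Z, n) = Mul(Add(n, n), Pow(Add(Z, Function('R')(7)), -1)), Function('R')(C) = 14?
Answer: Rational(-1383236, 71) ≈ -19482.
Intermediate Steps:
L = 804 (L = Add(9855, -9051) = 804)
Function('M')(Z, n) = Mul(2, n, Pow(Add(14, Z), -1)) (Function('M')(Z, n) = Mul(Add(n, n), Pow(Add(Z, 14), -1)) = Mul(Mul(2, n), Pow(Add(14, Z), -1)) = Mul(2, n, Pow(Add(14, Z), -1)))
Add(Add(-20287, L), Function('M')(Mul(-1, -128), 57)) = Add(Add(-20287, 804), Mul(2, 57, Pow(Add(14, Mul(-1, -128)), -1))) = Add(-19483, Mul(2, 57, Pow(Add(14, 128), -1))) = Add(-19483, Mul(2, 57, Pow(142, -1))) = Add(-19483, Mul(2, 57, Rational(1, 142))) = Add(-19483, Rational(57, 71)) = Rational(-1383236, 71)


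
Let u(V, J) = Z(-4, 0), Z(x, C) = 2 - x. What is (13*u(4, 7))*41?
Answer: 3198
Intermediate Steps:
u(V, J) = 6 (u(V, J) = 2 - 1*(-4) = 2 + 4 = 6)
(13*u(4, 7))*41 = (13*6)*41 = 78*41 = 3198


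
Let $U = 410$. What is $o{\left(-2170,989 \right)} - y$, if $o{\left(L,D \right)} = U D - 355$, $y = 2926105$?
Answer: $-2520970$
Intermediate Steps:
$o{\left(L,D \right)} = -355 + 410 D$ ($o{\left(L,D \right)} = 410 D - 355 = -355 + 410 D$)
$o{\left(-2170,989 \right)} - y = \left(-355 + 410 \cdot 989\right) - 2926105 = \left(-355 + 405490\right) - 2926105 = 405135 - 2926105 = -2520970$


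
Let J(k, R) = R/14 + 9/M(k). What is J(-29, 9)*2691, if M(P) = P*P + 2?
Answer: 6918561/3934 ≈ 1758.7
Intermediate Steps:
M(P) = 2 + P² (M(P) = P² + 2 = 2 + P²)
J(k, R) = 9/(2 + k²) + R/14 (J(k, R) = R/14 + 9/(2 + k²) = 9/(2 + k²) + R/14)
J(-29, 9)*2691 = ((126 + 9*(2 + (-29)²))/(14*(2 + (-29)²)))*2691 = ((126 + 9*(2 + 841))/(14*(2 + 841)))*2691 = ((1/14)*(126 + 9*843)/843)*2691 = ((1/14)*(1/843)*(126 + 7587))*2691 = ((1/14)*(1/843)*7713)*2691 = (2571/3934)*2691 = 6918561/3934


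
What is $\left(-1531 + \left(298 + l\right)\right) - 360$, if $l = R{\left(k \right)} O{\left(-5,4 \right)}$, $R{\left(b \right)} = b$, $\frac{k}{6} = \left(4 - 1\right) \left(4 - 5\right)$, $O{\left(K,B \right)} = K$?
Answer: $-1503$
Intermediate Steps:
$k = -18$ ($k = 6 \left(4 - 1\right) \left(4 - 5\right) = 6 \cdot 3 \left(-1\right) = 6 \left(-3\right) = -18$)
$l = 90$ ($l = \left(-18\right) \left(-5\right) = 90$)
$\left(-1531 + \left(298 + l\right)\right) - 360 = \left(-1531 + \left(298 + 90\right)\right) - 360 = \left(-1531 + 388\right) - 360 = -1143 - 360 = -1503$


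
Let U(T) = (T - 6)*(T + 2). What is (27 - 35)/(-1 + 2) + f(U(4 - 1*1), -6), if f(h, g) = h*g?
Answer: 82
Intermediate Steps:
U(T) = (-6 + T)*(2 + T)
f(h, g) = g*h
(27 - 35)/(-1 + 2) + f(U(4 - 1*1), -6) = (27 - 35)/(-1 + 2) - 6*(-12 + (4 - 1*1)² - 4*(4 - 1*1)) = -8/1 - 6*(-12 + (4 - 1)² - 4*(4 - 1)) = -8*1 - 6*(-12 + 3² - 4*3) = -8 - 6*(-12 + 9 - 12) = -8 - 6*(-15) = -8 + 90 = 82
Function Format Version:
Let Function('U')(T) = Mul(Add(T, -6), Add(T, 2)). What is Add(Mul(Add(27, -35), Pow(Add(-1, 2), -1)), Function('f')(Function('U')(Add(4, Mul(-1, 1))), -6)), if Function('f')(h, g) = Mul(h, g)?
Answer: 82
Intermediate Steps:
Function('U')(T) = Mul(Add(-6, T), Add(2, T))
Function('f')(h, g) = Mul(g, h)
Add(Mul(Add(27, -35), Pow(Add(-1, 2), -1)), Function('f')(Function('U')(Add(4, Mul(-1, 1))), -6)) = Add(Mul(Add(27, -35), Pow(Add(-1, 2), -1)), Mul(-6, Add(-12, Pow(Add(4, Mul(-1, 1)), 2), Mul(-4, Add(4, Mul(-1, 1)))))) = Add(Mul(-8, Pow(1, -1)), Mul(-6, Add(-12, Pow(Add(4, -1), 2), Mul(-4, Add(4, -1))))) = Add(Mul(-8, 1), Mul(-6, Add(-12, Pow(3, 2), Mul(-4, 3)))) = Add(-8, Mul(-6, Add(-12, 9, -12))) = Add(-8, Mul(-6, -15)) = Add(-8, 90) = 82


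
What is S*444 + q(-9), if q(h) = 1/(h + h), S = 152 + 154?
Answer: 2445551/18 ≈ 1.3586e+5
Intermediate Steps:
S = 306
q(h) = 1/(2*h)
S*444 + q(-9) = 306*444 + (½)/(-9) = 135864 + (½)*(-⅑) = 135864 - 1/18 = 2445551/18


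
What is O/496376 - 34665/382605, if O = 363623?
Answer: 8127806925/12661062632 ≈ 0.64195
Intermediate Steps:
O/496376 - 34665/382605 = 363623/496376 - 34665/382605 = 363623*(1/496376) - 34665*1/382605 = 363623/496376 - 2311/25507 = 8127806925/12661062632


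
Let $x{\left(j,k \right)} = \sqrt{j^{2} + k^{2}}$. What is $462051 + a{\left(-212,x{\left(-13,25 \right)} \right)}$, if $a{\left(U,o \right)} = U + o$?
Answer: $461839 + \sqrt{794} \approx 4.6187 \cdot 10^{5}$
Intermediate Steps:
$462051 + a{\left(-212,x{\left(-13,25 \right)} \right)} = 462051 - \left(212 - \sqrt{\left(-13\right)^{2} + 25^{2}}\right) = 462051 - \left(212 - \sqrt{169 + 625}\right) = 462051 - \left(212 - \sqrt{794}\right) = 461839 + \sqrt{794}$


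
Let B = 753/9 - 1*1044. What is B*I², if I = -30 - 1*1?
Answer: -2768641/3 ≈ -9.2288e+5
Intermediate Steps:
I = -31 (I = -30 - 1 = -31)
B = -2881/3 (B = 753*(⅑) - 1044 = 251/3 - 1044 = -2881/3 ≈ -960.33)
B*I² = -2881/3*(-31)² = -2881/3*961 = -2768641/3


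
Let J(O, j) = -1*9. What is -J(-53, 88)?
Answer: 9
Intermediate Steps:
J(O, j) = -9
-J(-53, 88) = -1*(-9) = 9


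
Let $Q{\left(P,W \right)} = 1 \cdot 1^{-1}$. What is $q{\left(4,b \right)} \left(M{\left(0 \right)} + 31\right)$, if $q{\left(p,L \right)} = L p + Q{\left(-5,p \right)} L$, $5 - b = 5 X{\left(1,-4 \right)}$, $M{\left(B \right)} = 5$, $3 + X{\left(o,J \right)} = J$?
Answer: $7200$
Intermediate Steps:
$Q{\left(P,W \right)} = 1$ ($Q{\left(P,W \right)} = 1 \cdot 1 = 1$)
$X{\left(o,J \right)} = -3 + J$
$b = 40$ ($b = 5 - 5 \left(-3 - 4\right) = 5 - 5 \left(-7\right) = 5 - -35 = 5 + 35 = 40$)
$q{\left(p,L \right)} = L + L p$ ($q{\left(p,L \right)} = L p + 1 L = L p + L = L + L p$)
$q{\left(4,b \right)} \left(M{\left(0 \right)} + 31\right) = 40 \left(1 + 4\right) \left(5 + 31\right) = 40 \cdot 5 \cdot 36 = 200 \cdot 36 = 7200$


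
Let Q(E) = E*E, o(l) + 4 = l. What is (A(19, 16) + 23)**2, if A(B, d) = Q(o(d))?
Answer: 27889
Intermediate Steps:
o(l) = -4 + l
Q(E) = E**2
A(B, d) = (-4 + d)**2
(A(19, 16) + 23)**2 = ((-4 + 16)**2 + 23)**2 = (12**2 + 23)**2 = (144 + 23)**2 = 167**2 = 27889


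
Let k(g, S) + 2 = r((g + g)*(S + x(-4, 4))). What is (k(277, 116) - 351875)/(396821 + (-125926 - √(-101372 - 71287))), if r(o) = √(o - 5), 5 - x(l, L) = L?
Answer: -(351877 - √64813)/(270895 - I*√172659) ≈ -1.298 - 0.001991*I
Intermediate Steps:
x(l, L) = 5 - L
r(o) = √(-5 + o)
k(g, S) = -2 + √(-5 + 2*g*(1 + S)) (k(g, S) = -2 + √(-5 + (g + g)*(S + (5 - 1*4))) = -2 + √(-5 + (2*g)*(S + (5 - 4))) = -2 + √(-5 + (2*g)*(S + 1)) = -2 + √(-5 + (2*g)*(1 + S)) = -2 + √(-5 + 2*g*(1 + S)))
(k(277, 116) - 351875)/(396821 + (-125926 - √(-101372 - 71287))) = ((-2 + √(-5 + 2*277*(1 + 116))) - 351875)/(396821 + (-125926 - √(-101372 - 71287))) = ((-2 + √(-5 + 2*277*117)) - 351875)/(396821 + (-125926 - √(-172659))) = ((-2 + √(-5 + 64818)) - 351875)/(396821 + (-125926 - I*√172659)) = ((-2 + √64813) - 351875)/(396821 + (-125926 - I*√172659)) = (-351877 + √64813)/(270895 - I*√172659)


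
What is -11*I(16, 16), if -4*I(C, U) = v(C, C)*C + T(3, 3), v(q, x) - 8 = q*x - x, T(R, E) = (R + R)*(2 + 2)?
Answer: 10978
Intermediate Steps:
T(R, E) = 8*R (T(R, E) = (2*R)*4 = 8*R)
v(q, x) = 8 - x + q*x (v(q, x) = 8 + (q*x - x) = 8 + (-x + q*x) = 8 - x + q*x)
I(C, U) = -6 - C*(8 + C² - C)/4 (I(C, U) = -((8 - C + C*C)*C + 8*3)/4 = -((8 - C + C²)*C + 24)/4 = -((8 + C² - C)*C + 24)/4 = -(C*(8 + C² - C) + 24)/4 = -(24 + C*(8 + C² - C))/4 = -6 - C*(8 + C² - C)/4)
-11*I(16, 16) = -11*(-6 - ¼*16*(8 + 16² - 1*16)) = -11*(-6 - ¼*16*(8 + 256 - 16)) = -11*(-6 - ¼*16*248) = -11*(-6 - 992) = -11*(-998) = 10978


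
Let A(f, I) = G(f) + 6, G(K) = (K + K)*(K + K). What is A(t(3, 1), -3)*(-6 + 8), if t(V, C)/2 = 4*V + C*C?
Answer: 5420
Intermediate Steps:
G(K) = 4*K² (G(K) = (2*K)*(2*K) = 4*K²)
t(V, C) = 2*C² + 8*V (t(V, C) = 2*(4*V + C*C) = 2*(4*V + C²) = 2*(C² + 4*V) = 2*C² + 8*V)
A(f, I) = 6 + 4*f² (A(f, I) = 4*f² + 6 = 6 + 4*f²)
A(t(3, 1), -3)*(-6 + 8) = (6 + 4*(2*1² + 8*3)²)*(-6 + 8) = (6 + 4*(2*1 + 24)²)*2 = (6 + 4*(2 + 24)²)*2 = (6 + 4*26²)*2 = (6 + 4*676)*2 = (6 + 2704)*2 = 2710*2 = 5420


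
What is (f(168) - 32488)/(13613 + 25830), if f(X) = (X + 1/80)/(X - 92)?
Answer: -197513599/239813440 ≈ -0.82361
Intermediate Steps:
f(X) = (1/80 + X)/(-92 + X) (f(X) = (X + 1/80)/(-92 + X) = (1/80 + X)/(-92 + X))
(f(168) - 32488)/(13613 + 25830) = ((1/80 + 168)/(-92 + 168) - 32488)/(13613 + 25830) = ((13441/80)/76 - 32488)/39443 = ((1/76)*(13441/80) - 32488)*(1/39443) = (13441/6080 - 32488)*(1/39443) = -197513599/6080*1/39443 = -197513599/239813440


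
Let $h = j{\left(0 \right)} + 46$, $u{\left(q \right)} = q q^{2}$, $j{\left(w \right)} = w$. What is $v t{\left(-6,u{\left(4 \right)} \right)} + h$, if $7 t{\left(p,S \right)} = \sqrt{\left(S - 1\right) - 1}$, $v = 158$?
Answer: $46 + \frac{158 \sqrt{62}}{7} \approx 223.73$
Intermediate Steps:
$u{\left(q \right)} = q^{3}$
$t{\left(p,S \right)} = \frac{\sqrt{-2 + S}}{7}$ ($t{\left(p,S \right)} = \frac{\sqrt{\left(S - 1\right) - 1}}{7} = \frac{\sqrt{\left(-1 + S\right) - 1}}{7} = \frac{\sqrt{-2 + S}}{7}$)
$h = 46$ ($h = 0 + 46 = 46$)
$v t{\left(-6,u{\left(4 \right)} \right)} + h = 158 \frac{\sqrt{-2 + 4^{3}}}{7} + 46 = 158 \frac{\sqrt{-2 + 64}}{7} + 46 = 158 \frac{\sqrt{62}}{7} + 46 = \frac{158 \sqrt{62}}{7} + 46 = 46 + \frac{158 \sqrt{62}}{7}$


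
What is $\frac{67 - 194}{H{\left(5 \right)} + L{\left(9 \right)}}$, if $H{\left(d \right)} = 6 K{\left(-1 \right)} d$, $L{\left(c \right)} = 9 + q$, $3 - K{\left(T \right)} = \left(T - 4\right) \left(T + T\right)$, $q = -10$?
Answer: $\frac{127}{211} \approx 0.6019$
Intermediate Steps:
$K{\left(T \right)} = 3 - 2 T \left(-4 + T\right)$ ($K{\left(T \right)} = 3 - \left(T - 4\right) \left(T + T\right) = 3 - \left(-4 + T\right) 2 T = 3 - 2 T \left(-4 + T\right)$)
$L{\left(c \right)} = -1$ ($L{\left(c \right)} = 9 - 10 = -1$)
$H{\left(d \right)} = - 42 d$ ($H{\left(d \right)} = 6 \left(3 - 2 \left(-1\right)^{2} + 8 \left(-1\right)\right) d = 6 \left(3 - 2 - 8\right) d = 6 \left(-7\right) d = - 42 d$)
$\frac{67 - 194}{H{\left(5 \right)} + L{\left(9 \right)}} = \frac{67 - 194}{\left(-42\right) 5 - 1} = - \frac{127}{-210 - 1} = - \frac{127}{-211} = \left(-127\right) \left(- \frac{1}{211}\right) = \frac{127}{211}$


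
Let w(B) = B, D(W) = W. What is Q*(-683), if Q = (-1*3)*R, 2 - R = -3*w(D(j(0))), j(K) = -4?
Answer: -20490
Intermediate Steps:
R = -10 (R = 2 - (-3)*(-4) = 2 - 1*12 = 2 - 12 = -10)
Q = 30 (Q = -1*3*(-10) = -3*(-10) = 30)
Q*(-683) = 30*(-683) = -20490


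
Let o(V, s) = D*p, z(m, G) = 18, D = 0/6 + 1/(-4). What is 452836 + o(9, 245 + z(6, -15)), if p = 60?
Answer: 452821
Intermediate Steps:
D = -1/4 (D = 0*(1/6) + 1*(-1/4) = 0 - 1/4 = -1/4 ≈ -0.25000)
o(V, s) = -15 (o(V, s) = -1/4*60 = -15)
452836 + o(9, 245 + z(6, -15)) = 452836 - 15 = 452821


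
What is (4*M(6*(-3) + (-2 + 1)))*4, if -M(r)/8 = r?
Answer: 2432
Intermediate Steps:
M(r) = -8*r
(4*M(6*(-3) + (-2 + 1)))*4 = (4*(-8*(6*(-3) + (-2 + 1))))*4 = (4*(-8*(-18 - 1)))*4 = (4*(-8*(-19)))*4 = (4*152)*4 = 608*4 = 2432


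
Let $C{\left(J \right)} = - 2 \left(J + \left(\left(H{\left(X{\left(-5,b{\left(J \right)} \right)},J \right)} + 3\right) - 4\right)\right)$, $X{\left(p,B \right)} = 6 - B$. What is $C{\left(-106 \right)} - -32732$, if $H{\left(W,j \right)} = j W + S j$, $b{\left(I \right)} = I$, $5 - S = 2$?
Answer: $57326$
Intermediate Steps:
$S = 3$ ($S = 5 - 2 = 3$)
$H{\left(W,j \right)} = 3 j + W j$ ($H{\left(W,j \right)} = j W + 3 j = W j + 3 j = 3 j + W j$)
$C{\left(J \right)} = 2 - 2 J - 2 J \left(9 - J\right)$ ($C{\left(J \right)} = - 2 \left(J + \left(\left(J \left(3 - \left(-6 + J\right)\right) + 3\right) - 4\right)\right) = - 2 \left(J + \left(\left(J \left(9 - J\right) + 3\right) - 4\right)\right) = - 2 \left(J + \left(\left(3 + J \left(9 - J\right)\right) - 4\right)\right) = - 2 \left(J + \left(-1 + J \left(9 - J\right)\right)\right) = - 2 \left(-1 + J + J \left(9 - J\right)\right) = 2 - 2 J - 2 J \left(9 - J\right)$)
$C{\left(-106 \right)} - -32732 = \left(2 - -212 + 2 \left(-106\right) \left(-9 - 106\right)\right) - -32732 = \left(2 + 212 + 2 \left(-106\right) \left(-115\right)\right) + 32732 = \left(2 + 212 + 24380\right) + 32732 = 24594 + 32732 = 57326$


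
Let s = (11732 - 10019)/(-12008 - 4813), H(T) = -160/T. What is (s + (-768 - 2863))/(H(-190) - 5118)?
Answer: 193416086/272573091 ≈ 0.70959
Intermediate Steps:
s = -571/5607 (s = 1713/(-16821) = 1713*(-1/16821) = -571/5607 ≈ -0.10184)
(s + (-768 - 2863))/(H(-190) - 5118) = (-571/5607 + (-768 - 2863))/(-160/(-190) - 5118) = (-571/5607 - 3631)/(-160*(-1/190) - 5118) = -20359588/(5607*(16/19 - 5118)) = -20359588/(5607*(-97226/19)) = -20359588/5607*(-19/97226) = 193416086/272573091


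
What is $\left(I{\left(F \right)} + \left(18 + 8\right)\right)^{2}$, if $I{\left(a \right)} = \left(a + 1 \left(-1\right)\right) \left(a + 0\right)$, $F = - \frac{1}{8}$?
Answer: $\frac{2798929}{4096} \approx 683.33$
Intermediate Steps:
$F = - \frac{1}{8}$ ($F = \left(-1\right) \frac{1}{8} = - \frac{1}{8} \approx -0.125$)
$I{\left(a \right)} = a \left(-1 + a\right)$ ($I{\left(a \right)} = \left(a - 1\right) a = \left(-1 + a\right) a = a \left(-1 + a\right)$)
$\left(I{\left(F \right)} + \left(18 + 8\right)\right)^{2} = \left(- \frac{-1 - \frac{1}{8}}{8} + \left(18 + 8\right)\right)^{2} = \left(\left(- \frac{1}{8}\right) \left(- \frac{9}{8}\right) + 26\right)^{2} = \left(\frac{9}{64} + 26\right)^{2} = \left(\frac{1673}{64}\right)^{2} = \frac{2798929}{4096}$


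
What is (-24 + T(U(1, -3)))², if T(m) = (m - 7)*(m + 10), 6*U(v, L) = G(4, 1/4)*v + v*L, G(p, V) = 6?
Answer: 136161/16 ≈ 8510.1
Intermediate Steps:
U(v, L) = v + L*v/6 (U(v, L) = (6*v + v*L)/6 = (6*v + L*v)/6 = v + L*v/6)
T(m) = (-7 + m)*(10 + m)
(-24 + T(U(1, -3)))² = (-24 + (-70 + ((⅙)*1*(6 - 3))² + 3*((⅙)*1*(6 - 3))))² = (-24 + (-70 + ((⅙)*1*3)² + 3*((⅙)*1*3)))² = (-24 + (-70 + (½)² + 3*(½)))² = (-24 + (-70 + ¼ + 3/2))² = (-24 - 273/4)² = (-369/4)² = 136161/16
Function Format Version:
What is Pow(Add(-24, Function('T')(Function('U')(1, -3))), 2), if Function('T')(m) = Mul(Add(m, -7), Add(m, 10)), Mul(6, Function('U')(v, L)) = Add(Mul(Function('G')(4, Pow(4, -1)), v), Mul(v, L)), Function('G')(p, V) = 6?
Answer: Rational(136161, 16) ≈ 8510.1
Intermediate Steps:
Function('U')(v, L) = Add(v, Mul(Rational(1, 6), L, v)) (Function('U')(v, L) = Mul(Rational(1, 6), Add(Mul(6, v), Mul(v, L))) = Mul(Rational(1, 6), Add(Mul(6, v), Mul(L, v))) = Add(v, Mul(Rational(1, 6), L, v)))
Function('T')(m) = Mul(Add(-7, m), Add(10, m))
Pow(Add(-24, Function('T')(Function('U')(1, -3))), 2) = Pow(Add(-24, Add(-70, Pow(Mul(Rational(1, 6), 1, Add(6, -3)), 2), Mul(3, Mul(Rational(1, 6), 1, Add(6, -3))))), 2) = Pow(Add(-24, Add(-70, Pow(Mul(Rational(1, 6), 1, 3), 2), Mul(3, Mul(Rational(1, 6), 1, 3)))), 2) = Pow(Add(-24, Add(-70, Pow(Rational(1, 2), 2), Mul(3, Rational(1, 2)))), 2) = Pow(Add(-24, Add(-70, Rational(1, 4), Rational(3, 2))), 2) = Pow(Add(-24, Rational(-273, 4)), 2) = Pow(Rational(-369, 4), 2) = Rational(136161, 16)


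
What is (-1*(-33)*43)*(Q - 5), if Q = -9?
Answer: -19866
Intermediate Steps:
(-1*(-33)*43)*(Q - 5) = (-1*(-33)*43)*(-9 - 5) = (33*43)*(-14) = 1419*(-14) = -19866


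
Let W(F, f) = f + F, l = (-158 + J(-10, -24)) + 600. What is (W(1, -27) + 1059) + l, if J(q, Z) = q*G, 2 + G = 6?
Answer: 1435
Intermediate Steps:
G = 4 (G = -2 + 6 = 4)
J(q, Z) = 4*q (J(q, Z) = q*4 = 4*q)
l = 402 (l = (-158 + 4*(-10)) + 600 = (-158 - 40) + 600 = -198 + 600 = 402)
W(F, f) = F + f
(W(1, -27) + 1059) + l = ((1 - 27) + 1059) + 402 = (-26 + 1059) + 402 = 1033 + 402 = 1435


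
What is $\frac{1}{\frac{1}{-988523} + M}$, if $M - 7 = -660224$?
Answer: $- \frac{988523}{652639689492} \approx -1.5147 \cdot 10^{-6}$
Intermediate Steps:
$M = -660217$ ($M = 7 - 660224 = -660217$)
$\frac{1}{\frac{1}{-988523} + M} = \frac{1}{\frac{1}{-988523} - 660217} = \frac{1}{- \frac{1}{988523} - 660217} = \frac{1}{- \frac{652639689492}{988523}} = - \frac{988523}{652639689492}$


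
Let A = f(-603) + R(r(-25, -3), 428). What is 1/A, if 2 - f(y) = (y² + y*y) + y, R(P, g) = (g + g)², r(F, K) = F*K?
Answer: 1/6123 ≈ 0.00016332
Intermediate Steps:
R(P, g) = 4*g² (R(P, g) = (2*g)² = 4*g²)
f(y) = 2 - y - 2*y² (f(y) = 2 - ((y² + y*y) + y) = 2 - ((y² + y²) + y) = 2 - (2*y² + y) = 2 - (y + 2*y²) = 2 + (-y - 2*y²) = 2 - y - 2*y²)
A = 6123 (A = (2 - 1*(-603) - 2*(-603)²) + 4*428² = (2 + 603 - 2*363609) + 4*183184 = (2 + 603 - 727218) + 732736 = -726613 + 732736 = 6123)
1/A = 1/6123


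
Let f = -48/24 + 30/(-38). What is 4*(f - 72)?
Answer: -5684/19 ≈ -299.16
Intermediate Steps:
f = -53/19 (f = -48*1/24 + 30*(-1/38) = -2 - 15/19 = -53/19 ≈ -2.7895)
4*(f - 72) = 4*(-53/19 - 72) = 4*(-1421/19) = -5684/19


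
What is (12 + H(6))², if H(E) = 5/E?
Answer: 5929/36 ≈ 164.69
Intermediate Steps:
(12 + H(6))² = (12 + 5/6)² = (12 + 5*(⅙))² = (12 + ⅚)² = (77/6)² = 5929/36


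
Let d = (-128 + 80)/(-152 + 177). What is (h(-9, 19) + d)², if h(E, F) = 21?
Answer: 227529/625 ≈ 364.05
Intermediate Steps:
d = -48/25 ≈ -1.9200
(h(-9, 19) + d)² = (21 - 48/25)² = (477/25)² = 227529/625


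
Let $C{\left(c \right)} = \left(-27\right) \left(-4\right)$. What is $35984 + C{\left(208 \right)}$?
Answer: $36092$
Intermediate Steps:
$C{\left(c \right)} = 108$
$35984 + C{\left(208 \right)} = 35984 + 108 = 36092$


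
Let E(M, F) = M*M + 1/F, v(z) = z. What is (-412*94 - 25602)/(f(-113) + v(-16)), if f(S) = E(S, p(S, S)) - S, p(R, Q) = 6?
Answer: -385980/77197 ≈ -4.9999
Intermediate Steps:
E(M, F) = 1/F + M**2 (E(M, F) = M**2 + 1/F = 1/F + M**2)
f(S) = 1/6 + S**2 - S (f(S) = (1/6 + S**2) - S = 1/6 + S**2 - S)
(-412*94 - 25602)/(f(-113) + v(-16)) = (-412*94 - 25602)/((1/6 + (-113)**2 - 1*(-113)) - 16) = (-38728 - 25602)/((1/6 + 12769 + 113) - 16) = -64330/(77293/6 - 16) = -64330/77197/6 = -64330*6/77197 = -385980/77197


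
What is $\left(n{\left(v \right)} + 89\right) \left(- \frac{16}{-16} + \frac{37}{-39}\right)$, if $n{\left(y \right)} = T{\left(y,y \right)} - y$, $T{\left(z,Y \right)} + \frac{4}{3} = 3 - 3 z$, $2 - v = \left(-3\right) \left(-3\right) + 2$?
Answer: $\frac{760}{117} \approx 6.4957$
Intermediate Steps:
$v = -9$ ($v = 2 - \left(\left(-3\right) \left(-3\right) + 2\right) = 2 - \left(9 + 2\right) = 2 - 11 = -9$)
$T{\left(z,Y \right)} = \frac{5}{3} - 3 z$ ($T{\left(z,Y \right)} = - \frac{4}{3} - \left(-3 + 3 z\right) = \frac{5}{3} - 3 z$)
$n{\left(y \right)} = \frac{5}{3} - 4 y$ ($n{\left(y \right)} = \left(\frac{5}{3} - 3 y\right) - y = \frac{5}{3} - 4 y$)
$\left(n{\left(v \right)} + 89\right) \left(- \frac{16}{-16} + \frac{37}{-39}\right) = \left(\left(\frac{5}{3} - -36\right) + 89\right) \left(- \frac{16}{-16} + \frac{37}{-39}\right) = \left(\left(\frac{5}{3} + 36\right) + 89\right) \left(\left(-16\right) \left(- \frac{1}{16}\right) + 37 \left(- \frac{1}{39}\right)\right) = \left(\frac{113}{3} + 89\right) \left(1 - \frac{37}{39}\right) = \frac{380}{3} \cdot \frac{2}{39} = \frac{760}{117}$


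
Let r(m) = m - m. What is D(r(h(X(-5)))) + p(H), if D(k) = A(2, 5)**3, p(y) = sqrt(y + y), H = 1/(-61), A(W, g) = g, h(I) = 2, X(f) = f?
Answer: 125 + I*sqrt(122)/61 ≈ 125.0 + 0.18107*I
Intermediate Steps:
r(m) = 0
H = -1/61 ≈ -0.016393
p(y) = sqrt(2)*sqrt(y) (p(y) = sqrt(2*y) = sqrt(2)*sqrt(y))
D(k) = 125 (D(k) = 5**3 = 125)
D(r(h(X(-5)))) + p(H) = 125 + sqrt(2)*sqrt(-1/61) = 125 + sqrt(2)*(I*sqrt(61)/61) = 125 + I*sqrt(122)/61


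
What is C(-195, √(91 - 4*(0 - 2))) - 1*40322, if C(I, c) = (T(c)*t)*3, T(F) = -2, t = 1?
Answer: -40328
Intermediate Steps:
C(I, c) = -6 (C(I, c) = -2*1*3 = -2*3 = -6)
C(-195, √(91 - 4*(0 - 2))) - 1*40322 = -6 - 1*40322 = -6 - 40322 = -40328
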